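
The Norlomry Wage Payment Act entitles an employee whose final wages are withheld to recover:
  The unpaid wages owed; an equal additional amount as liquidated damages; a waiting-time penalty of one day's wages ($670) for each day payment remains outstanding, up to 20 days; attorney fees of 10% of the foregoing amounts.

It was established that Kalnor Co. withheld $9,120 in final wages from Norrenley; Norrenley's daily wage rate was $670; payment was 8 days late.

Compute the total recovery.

$25,960

Liquidated damages (equal amount): $9,120
Penalty days: min(8, 20) = 8
Waiting-time penalty: 8 × $670 = $5,360
Subtotal: $9,120 + $9,120 + $5,360 = $23,600
Attorney fees: 10% of $23,600 = $2,360
Total award: $23,600 + $2,360 = $25,960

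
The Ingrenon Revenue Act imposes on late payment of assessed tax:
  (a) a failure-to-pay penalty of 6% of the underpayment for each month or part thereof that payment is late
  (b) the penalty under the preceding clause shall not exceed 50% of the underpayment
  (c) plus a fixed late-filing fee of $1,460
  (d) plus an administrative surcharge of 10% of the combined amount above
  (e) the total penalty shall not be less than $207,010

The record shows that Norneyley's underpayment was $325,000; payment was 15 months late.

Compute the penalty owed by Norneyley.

$207,010

Accrued rate: 6% × 15 = 90%, capped at 50% → 50%
Failure-to-pay penalty: 50% of $325,000 = $162,500
Penalty before surcharge: $162,500 + $1,460 = $163,960
Administrative surcharge: 10% of $163,960 = $16,396
Total penalty: $163,960 + $16,396 = $180,356
Minimum $207,010: $180,356 is below the minimum → $207,010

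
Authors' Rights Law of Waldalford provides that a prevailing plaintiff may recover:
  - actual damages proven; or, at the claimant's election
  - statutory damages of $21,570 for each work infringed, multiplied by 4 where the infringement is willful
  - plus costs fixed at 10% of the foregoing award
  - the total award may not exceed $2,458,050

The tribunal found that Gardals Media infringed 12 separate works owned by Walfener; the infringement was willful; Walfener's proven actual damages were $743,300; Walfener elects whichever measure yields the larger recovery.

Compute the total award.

Statutory damages: 12 × $21,570 = $258,840
Multiplied by 4: 4 × $258,840 = $1,035,360
Greater of actual damages ($743,300) or enhanced statutory damages ($1,035,360): $1,035,360
Costs: 10% of $1,035,360 = $103,536
Award plus costs: $1,035,360 + $103,536 = $1,138,896
Cap at $2,458,050: $1,138,896 is within the cap, no reduction.

$1,138,896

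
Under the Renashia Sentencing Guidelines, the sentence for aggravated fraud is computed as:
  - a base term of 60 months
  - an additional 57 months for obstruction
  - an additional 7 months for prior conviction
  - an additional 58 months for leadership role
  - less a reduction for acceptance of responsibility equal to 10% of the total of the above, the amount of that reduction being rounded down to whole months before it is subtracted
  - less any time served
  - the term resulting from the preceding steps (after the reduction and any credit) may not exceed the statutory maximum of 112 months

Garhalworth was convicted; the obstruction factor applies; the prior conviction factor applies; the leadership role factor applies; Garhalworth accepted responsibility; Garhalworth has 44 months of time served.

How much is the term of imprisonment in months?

Sentence: 112 months

Obstruction enhancement: +57 months
Prior conviction enhancement: +7 months
Leadership role enhancement: +58 months
Adjusted term: 60 months + 57 months + 7 months + 58 months = 182 months
Acceptance of responsibility reduction: 10% of 182 months = 18 months (rounded down)
After reduction: 182 − 18 = 164 months
Less time served: 164 months − 44 months = 120 months
Cap at 112 months: 120 months exceeds the cap → 112 months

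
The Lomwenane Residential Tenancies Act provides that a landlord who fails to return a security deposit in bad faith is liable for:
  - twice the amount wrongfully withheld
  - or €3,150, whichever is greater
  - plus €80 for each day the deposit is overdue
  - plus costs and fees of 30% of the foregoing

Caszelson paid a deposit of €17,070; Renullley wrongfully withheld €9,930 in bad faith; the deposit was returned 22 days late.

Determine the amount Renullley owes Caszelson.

Doubled: 2 × €9,930 = €19,860
Minimum €3,150: €19,860 meets the minimum, no increase.
Late-return penalty: 22 × €80 = €1,760
Damages plus late penalty: €19,860 + €1,760 = €21,620
Costs and fees: 30% of €21,620 = €6,486
Total recovery: €21,620 + €6,486 = €28,106

€28,106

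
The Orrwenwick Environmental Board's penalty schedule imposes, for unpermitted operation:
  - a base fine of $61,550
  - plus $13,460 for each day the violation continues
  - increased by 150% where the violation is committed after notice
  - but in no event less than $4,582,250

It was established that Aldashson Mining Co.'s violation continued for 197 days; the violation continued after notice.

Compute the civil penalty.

$6,782,925

Per-day component: 197 × $13,460 = $2,651,620
Base plus per-day: $61,550 + $2,651,620 = $2,713,170
Enhancement: 150% of $2,713,170 = $4,069,755
Enhanced fine: $2,713,170 + $4,069,755 = $6,782,925
Minimum $4,582,250: $6,782,925 meets the minimum, no increase.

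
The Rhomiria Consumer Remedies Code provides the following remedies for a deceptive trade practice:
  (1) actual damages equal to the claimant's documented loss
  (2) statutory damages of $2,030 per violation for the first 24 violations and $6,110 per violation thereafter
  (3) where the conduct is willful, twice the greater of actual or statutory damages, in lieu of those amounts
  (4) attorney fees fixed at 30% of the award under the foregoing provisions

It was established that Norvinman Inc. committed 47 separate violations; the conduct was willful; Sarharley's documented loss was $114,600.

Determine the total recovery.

$492,050

First 24 violations: 24 × $2,030 = $48,720
Remaining violations: (47 − 24) × $6,110 = $140,530
Statutory damages: $48,720 + $140,530 = $189,250
Greater of actual damages ($114,600) or statutory damages ($189,250): $189,250
Doubled: 2 × $189,250 = $378,500
Attorney fees: 30% of $378,500 = $113,550
Total recovery: $378,500 + $113,550 = $492,050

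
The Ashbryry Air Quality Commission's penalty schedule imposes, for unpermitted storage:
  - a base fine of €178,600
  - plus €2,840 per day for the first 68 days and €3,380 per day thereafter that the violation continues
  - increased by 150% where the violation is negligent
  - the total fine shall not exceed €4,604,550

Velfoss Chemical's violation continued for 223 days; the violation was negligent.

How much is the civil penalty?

€2,239,050

First 68 days: 68 × €2,840 = €193,120
Remaining days: (223 − 68) × €3,380 = €523,900
Per-day component: €193,120 + €523,900 = €717,020
Base plus per-day: €178,600 + €717,020 = €895,620
Enhancement: 150% of €895,620 = €1,343,430
Enhanced fine: €895,620 + €1,343,430 = €2,239,050
Cap at €4,604,550: €2,239,050 is within the cap, no reduction.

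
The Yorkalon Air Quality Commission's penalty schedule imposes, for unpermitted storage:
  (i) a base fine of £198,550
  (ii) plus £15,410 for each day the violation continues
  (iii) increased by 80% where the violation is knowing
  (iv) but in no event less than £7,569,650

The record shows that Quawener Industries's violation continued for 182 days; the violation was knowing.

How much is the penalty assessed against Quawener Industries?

£7,569,650

Per-day component: 182 × £15,410 = £2,804,620
Base plus per-day: £198,550 + £2,804,620 = £3,003,170
Enhancement: 80% of £3,003,170 = £2,402,536
Enhanced fine: £3,003,170 + £2,402,536 = £5,405,706
Minimum £7,569,650: £5,405,706 is below the minimum → £7,569,650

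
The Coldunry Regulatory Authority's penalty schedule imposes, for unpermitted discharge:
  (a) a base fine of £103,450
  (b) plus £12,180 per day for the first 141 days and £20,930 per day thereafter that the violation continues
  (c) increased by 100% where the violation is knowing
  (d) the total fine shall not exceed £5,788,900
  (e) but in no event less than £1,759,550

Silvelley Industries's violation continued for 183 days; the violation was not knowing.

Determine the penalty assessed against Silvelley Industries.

First 141 days: 141 × £12,180 = £1,717,380
Remaining days: (183 − 141) × £20,930 = £879,060
Per-day component: £1,717,380 + £879,060 = £2,596,440
Base plus per-day: £103,450 + £2,596,440 = £2,699,890
The violation was not knowing: no 100% increase.
Cap at £5,788,900: £2,699,890 is within the cap, no reduction.
Minimum £1,759,550: £2,699,890 meets the minimum, no increase.

£2,699,890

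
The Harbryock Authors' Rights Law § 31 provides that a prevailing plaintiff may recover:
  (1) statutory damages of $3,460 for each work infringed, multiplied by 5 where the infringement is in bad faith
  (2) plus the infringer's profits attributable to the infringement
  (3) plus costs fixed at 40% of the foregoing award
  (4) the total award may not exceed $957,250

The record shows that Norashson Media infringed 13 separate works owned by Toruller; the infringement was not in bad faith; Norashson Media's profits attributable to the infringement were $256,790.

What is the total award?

$422,478

Statutory damages: 13 × $3,460 = $44,980
Infringement not in bad faith: no ×5 enhancement.
Combined award: $44,980 + $256,790 = $301,770
Costs: 40% of $301,770 = $120,708
Award plus costs: $301,770 + $120,708 = $422,478
Cap at $957,250: $422,478 is within the cap, no reduction.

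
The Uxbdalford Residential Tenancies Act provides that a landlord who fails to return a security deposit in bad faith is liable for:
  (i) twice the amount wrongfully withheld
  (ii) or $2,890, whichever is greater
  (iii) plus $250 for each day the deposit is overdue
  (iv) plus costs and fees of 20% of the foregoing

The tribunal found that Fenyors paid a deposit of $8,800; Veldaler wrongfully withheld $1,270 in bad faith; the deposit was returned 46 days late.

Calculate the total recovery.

$17,268

Doubled: 2 × $1,270 = $2,540
Minimum $2,890: $2,540 is below the minimum → $2,890
Late-return penalty: 46 × $250 = $11,500
Damages plus late penalty: $2,890 + $11,500 = $14,390
Costs and fees: 20% of $14,390 = $2,878
Total recovery: $14,390 + $2,878 = $17,268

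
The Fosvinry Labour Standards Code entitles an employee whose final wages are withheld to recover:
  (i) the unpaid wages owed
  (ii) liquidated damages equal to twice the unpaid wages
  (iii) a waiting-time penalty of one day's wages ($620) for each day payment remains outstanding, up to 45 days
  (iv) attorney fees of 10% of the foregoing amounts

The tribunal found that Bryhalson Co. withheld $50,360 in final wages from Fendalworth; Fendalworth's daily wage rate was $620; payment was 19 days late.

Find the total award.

$179,146

Doubled: 2 × $50,360 = $100,720
Penalty days: min(19, 45) = 19
Waiting-time penalty: 19 × $620 = $11,780
Subtotal: $50,360 + $100,720 + $11,780 = $162,860
Attorney fees: 10% of $162,860 = $16,286
Total award: $162,860 + $16,286 = $179,146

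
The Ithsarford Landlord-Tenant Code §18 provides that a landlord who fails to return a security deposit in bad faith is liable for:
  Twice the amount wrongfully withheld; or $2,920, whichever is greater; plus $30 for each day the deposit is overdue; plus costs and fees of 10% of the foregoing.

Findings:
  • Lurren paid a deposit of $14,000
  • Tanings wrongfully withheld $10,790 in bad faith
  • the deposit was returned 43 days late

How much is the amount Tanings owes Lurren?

Recovery: $25,157

Doubled: 2 × $10,790 = $21,580
Minimum $2,920: $21,580 meets the minimum, no increase.
Late-return penalty: 43 × $30 = $1,290
Damages plus late penalty: $21,580 + $1,290 = $22,870
Costs and fees: 10% of $22,870 = $2,287
Total recovery: $22,870 + $2,287 = $25,157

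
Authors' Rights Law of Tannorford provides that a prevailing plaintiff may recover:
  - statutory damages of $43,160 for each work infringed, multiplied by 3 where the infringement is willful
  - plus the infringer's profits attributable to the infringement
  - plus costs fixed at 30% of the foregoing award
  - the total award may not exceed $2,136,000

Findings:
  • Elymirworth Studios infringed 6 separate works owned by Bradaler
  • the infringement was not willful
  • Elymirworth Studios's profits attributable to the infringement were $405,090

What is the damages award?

$863,265

Statutory damages: 6 × $43,160 = $258,960
Infringement not willful: no ×3 enhancement.
Combined award: $258,960 + $405,090 = $664,050
Costs: 30% of $664,050 = $199,215
Award plus costs: $664,050 + $199,215 = $863,265
Cap at $2,136,000: $863,265 is within the cap, no reduction.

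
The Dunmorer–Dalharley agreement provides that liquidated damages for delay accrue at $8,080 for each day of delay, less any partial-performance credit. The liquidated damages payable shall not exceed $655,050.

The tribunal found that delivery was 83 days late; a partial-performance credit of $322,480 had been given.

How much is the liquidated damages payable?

Per-day damages: 83 × $8,080 = $670,640
Less partial-performance credit: $670,640 − $322,480 = $348,160
Cap at $655,050: $348,160 is within the cap, no reduction.

Liquidated damages: $348,160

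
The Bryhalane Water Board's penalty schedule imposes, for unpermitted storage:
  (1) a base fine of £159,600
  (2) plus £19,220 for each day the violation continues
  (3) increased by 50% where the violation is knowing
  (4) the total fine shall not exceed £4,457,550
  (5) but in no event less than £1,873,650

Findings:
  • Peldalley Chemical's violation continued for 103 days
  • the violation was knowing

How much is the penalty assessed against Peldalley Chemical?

Per-day component: 103 × £19,220 = £1,979,660
Base plus per-day: £159,600 + £1,979,660 = £2,139,260
Enhancement: 50% of £2,139,260 = £1,069,630
Enhanced fine: £2,139,260 + £1,069,630 = £3,208,890
Cap at £4,457,550: £3,208,890 is within the cap, no reduction.
Minimum £1,873,650: £3,208,890 meets the minimum, no increase.

£3,208,890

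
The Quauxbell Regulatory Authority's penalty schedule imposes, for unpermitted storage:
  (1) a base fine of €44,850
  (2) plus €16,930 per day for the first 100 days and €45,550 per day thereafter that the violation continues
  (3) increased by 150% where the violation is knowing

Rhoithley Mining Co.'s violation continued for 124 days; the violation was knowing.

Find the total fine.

First 100 days: 100 × €16,930 = €1,693,000
Remaining days: (124 − 100) × €45,550 = €1,093,200
Per-day component: €1,693,000 + €1,093,200 = €2,786,200
Base plus per-day: €44,850 + €2,786,200 = €2,831,050
Enhancement: 150% of €2,831,050 = €4,246,575
Enhanced fine: €2,831,050 + €4,246,575 = €7,077,625

Civil penalty: €7,077,625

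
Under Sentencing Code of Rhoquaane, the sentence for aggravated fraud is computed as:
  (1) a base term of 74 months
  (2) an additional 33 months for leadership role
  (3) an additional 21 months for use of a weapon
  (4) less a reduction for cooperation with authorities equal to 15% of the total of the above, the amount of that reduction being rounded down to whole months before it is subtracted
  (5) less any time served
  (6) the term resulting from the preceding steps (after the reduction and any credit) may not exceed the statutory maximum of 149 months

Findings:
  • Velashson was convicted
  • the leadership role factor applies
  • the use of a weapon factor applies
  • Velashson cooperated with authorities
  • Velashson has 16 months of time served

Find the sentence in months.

93 months

Leadership role enhancement: +33 months
Use of a weapon enhancement: +21 months
Adjusted term: 74 months + 33 months + 21 months = 128 months
Cooperation with authorities reduction: 15% of 128 months = 19 months (rounded down)
After reduction: 128 − 19 = 109 months
Less time served: 109 months − 16 months = 93 months
Cap at 149 months: 93 months is within the cap, no reduction.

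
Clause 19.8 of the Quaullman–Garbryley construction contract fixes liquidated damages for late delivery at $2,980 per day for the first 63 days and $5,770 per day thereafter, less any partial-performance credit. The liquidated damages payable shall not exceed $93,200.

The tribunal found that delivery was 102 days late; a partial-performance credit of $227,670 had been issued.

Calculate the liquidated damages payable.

$93,200

First 63 days: 63 × $2,980 = $187,740
Remaining days: (102 − 63) × $5,770 = $225,030
Accrued per-day damages: $187,740 + $225,030 = $412,770
Less partial-performance credit: $412,770 − $227,670 = $185,100
Cap at $93,200: $185,100 exceeds the cap → $93,200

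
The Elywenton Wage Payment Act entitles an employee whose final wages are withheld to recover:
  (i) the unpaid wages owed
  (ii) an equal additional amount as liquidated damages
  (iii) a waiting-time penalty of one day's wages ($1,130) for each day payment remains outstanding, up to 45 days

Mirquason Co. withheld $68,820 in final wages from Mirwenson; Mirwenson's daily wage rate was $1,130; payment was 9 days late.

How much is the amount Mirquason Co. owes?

Liquidated damages (equal amount): $68,820
Penalty days: min(9, 45) = 9
Waiting-time penalty: 9 × $1,130 = $10,170
Total award: $68,820 + $68,820 + $10,170 = $147,810

$147,810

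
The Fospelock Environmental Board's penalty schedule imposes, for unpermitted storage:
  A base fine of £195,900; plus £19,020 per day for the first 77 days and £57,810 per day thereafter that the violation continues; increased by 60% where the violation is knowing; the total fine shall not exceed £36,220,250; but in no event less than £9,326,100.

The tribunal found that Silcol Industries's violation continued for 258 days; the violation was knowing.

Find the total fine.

£19,398,480

First 77 days: 77 × £19,020 = £1,464,540
Remaining days: (258 − 77) × £57,810 = £10,463,610
Per-day component: £1,464,540 + £10,463,610 = £11,928,150
Base plus per-day: £195,900 + £11,928,150 = £12,124,050
Enhancement: 60% of £12,124,050 = £7,274,430
Enhanced fine: £12,124,050 + £7,274,430 = £19,398,480
Cap at £36,220,250: £19,398,480 is within the cap, no reduction.
Minimum £9,326,100: £19,398,480 meets the minimum, no increase.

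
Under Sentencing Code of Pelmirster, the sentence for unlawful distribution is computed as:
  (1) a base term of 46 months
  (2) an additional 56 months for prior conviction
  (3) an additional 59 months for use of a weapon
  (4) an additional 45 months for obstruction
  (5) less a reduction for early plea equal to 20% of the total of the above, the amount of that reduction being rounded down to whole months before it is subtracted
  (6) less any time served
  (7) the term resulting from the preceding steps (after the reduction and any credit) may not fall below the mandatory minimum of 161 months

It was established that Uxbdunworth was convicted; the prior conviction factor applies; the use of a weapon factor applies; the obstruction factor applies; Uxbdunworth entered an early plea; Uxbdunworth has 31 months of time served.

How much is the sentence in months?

Prior conviction enhancement: +56 months
Use of a weapon enhancement: +59 months
Obstruction enhancement: +45 months
Adjusted term: 46 months + 56 months + 59 months + 45 months = 206 months
Early plea reduction: 20% of 206 months = 41 months (rounded down)
After reduction: 206 − 41 = 165 months
Less time served: 165 months − 31 months = 134 months
Minimum 161 months: 134 months is below the minimum → 161 months

Sentence: 161 months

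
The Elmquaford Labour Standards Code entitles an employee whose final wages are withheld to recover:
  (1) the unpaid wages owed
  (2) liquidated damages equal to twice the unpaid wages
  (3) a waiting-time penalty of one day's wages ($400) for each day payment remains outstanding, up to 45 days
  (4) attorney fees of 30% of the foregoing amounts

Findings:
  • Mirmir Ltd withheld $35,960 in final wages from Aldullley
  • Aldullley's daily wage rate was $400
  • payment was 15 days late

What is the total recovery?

Doubled: 2 × $35,960 = $71,920
Penalty days: min(15, 45) = 15
Waiting-time penalty: 15 × $400 = $6,000
Subtotal: $35,960 + $71,920 + $6,000 = $113,880
Attorney fees: 30% of $113,880 = $34,164
Total award: $113,880 + $34,164 = $148,044

$148,044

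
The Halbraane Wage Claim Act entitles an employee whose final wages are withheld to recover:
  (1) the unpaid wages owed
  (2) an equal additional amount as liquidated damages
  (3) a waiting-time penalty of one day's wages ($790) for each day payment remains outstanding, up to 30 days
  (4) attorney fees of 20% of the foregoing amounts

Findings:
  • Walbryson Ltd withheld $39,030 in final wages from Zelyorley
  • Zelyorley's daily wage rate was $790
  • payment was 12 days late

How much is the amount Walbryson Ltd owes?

$105,048

Liquidated damages (equal amount): $39,030
Penalty days: min(12, 30) = 12
Waiting-time penalty: 12 × $790 = $9,480
Subtotal: $39,030 + $39,030 + $9,480 = $87,540
Attorney fees: 20% of $87,540 = $17,508
Total award: $87,540 + $17,508 = $105,048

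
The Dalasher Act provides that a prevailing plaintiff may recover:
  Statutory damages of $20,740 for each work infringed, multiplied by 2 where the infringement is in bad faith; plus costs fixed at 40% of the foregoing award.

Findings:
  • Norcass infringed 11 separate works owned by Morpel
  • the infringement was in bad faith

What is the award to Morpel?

$638,792

Statutory damages: 11 × $20,740 = $228,140
Doubled: 2 × $228,140 = $456,280
Costs: 40% of $456,280 = $182,512
Award plus costs: $456,280 + $182,512 = $638,792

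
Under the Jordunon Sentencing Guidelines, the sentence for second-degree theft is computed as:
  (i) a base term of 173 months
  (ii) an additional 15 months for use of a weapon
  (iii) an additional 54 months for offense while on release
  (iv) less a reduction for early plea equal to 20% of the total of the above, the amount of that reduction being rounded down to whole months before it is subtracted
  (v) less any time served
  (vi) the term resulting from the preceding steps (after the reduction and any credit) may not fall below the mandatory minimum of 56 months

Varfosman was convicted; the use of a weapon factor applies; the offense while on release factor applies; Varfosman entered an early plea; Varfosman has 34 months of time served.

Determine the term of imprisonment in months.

Use of a weapon enhancement: +15 months
Offense while on release enhancement: +54 months
Adjusted term: 173 months + 15 months + 54 months = 242 months
Early plea reduction: 20% of 242 months = 48 months (rounded down)
After reduction: 242 − 48 = 194 months
Less time served: 194 months − 34 months = 160 months
Minimum 56 months: 160 months meets the minimum, no increase.

Sentence: 160 months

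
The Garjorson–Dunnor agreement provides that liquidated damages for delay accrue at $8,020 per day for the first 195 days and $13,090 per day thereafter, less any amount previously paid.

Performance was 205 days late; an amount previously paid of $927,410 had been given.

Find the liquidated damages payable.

First 195 days: 195 × $8,020 = $1,563,900
Remaining days: (205 − 195) × $13,090 = $130,900
Accrued per-day damages: $1,563,900 + $130,900 = $1,694,800
Less amount previously paid: $1,694,800 − $927,410 = $767,390

$767,390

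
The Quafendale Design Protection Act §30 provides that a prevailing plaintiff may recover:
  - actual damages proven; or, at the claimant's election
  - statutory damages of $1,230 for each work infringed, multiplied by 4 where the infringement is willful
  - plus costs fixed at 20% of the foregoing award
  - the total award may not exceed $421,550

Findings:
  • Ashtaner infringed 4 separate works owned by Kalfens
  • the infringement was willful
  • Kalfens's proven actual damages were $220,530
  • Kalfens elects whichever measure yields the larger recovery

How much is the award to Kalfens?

$264,636

Statutory damages: 4 × $1,230 = $4,920
Multiplied by 4: 4 × $4,920 = $19,680
Greater of actual damages ($220,530) or enhanced statutory damages ($19,680): $220,530
Costs: 20% of $220,530 = $44,106
Award plus costs: $220,530 + $44,106 = $264,636
Cap at $421,550: $264,636 is within the cap, no reduction.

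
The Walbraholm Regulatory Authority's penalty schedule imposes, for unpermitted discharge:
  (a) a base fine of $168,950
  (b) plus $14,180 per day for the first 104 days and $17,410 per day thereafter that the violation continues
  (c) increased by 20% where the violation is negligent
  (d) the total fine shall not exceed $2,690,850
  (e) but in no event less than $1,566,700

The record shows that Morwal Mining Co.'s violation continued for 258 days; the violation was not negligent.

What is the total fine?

$2,690,850

First 104 days: 104 × $14,180 = $1,474,720
Remaining days: (258 − 104) × $17,410 = $2,681,140
Per-day component: $1,474,720 + $2,681,140 = $4,155,860
Base plus per-day: $168,950 + $4,155,860 = $4,324,810
The violation was not negligent: no 20% increase.
Cap at $2,690,850: $4,324,810 exceeds the cap → $2,690,850
Minimum $1,566,700: $2,690,850 meets the minimum, no increase.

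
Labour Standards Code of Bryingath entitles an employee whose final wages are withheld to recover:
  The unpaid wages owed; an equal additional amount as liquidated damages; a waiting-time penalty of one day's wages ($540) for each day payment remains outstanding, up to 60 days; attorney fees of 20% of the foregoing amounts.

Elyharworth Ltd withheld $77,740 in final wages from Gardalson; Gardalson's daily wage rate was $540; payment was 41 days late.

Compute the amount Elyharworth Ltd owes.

$213,144

Liquidated damages (equal amount): $77,740
Penalty days: min(41, 60) = 41
Waiting-time penalty: 41 × $540 = $22,140
Subtotal: $77,740 + $77,740 + $22,140 = $177,620
Attorney fees: 20% of $177,620 = $35,524
Total award: $177,620 + $35,524 = $213,144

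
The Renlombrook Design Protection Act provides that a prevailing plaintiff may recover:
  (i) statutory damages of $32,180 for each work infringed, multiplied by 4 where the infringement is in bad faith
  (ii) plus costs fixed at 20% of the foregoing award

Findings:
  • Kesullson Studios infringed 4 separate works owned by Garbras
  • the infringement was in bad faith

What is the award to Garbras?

Statutory damages: 4 × $32,180 = $128,720
Multiplied by 4: 4 × $128,720 = $514,880
Costs: 20% of $514,880 = $102,976
Award plus costs: $514,880 + $102,976 = $617,856

Award: $617,856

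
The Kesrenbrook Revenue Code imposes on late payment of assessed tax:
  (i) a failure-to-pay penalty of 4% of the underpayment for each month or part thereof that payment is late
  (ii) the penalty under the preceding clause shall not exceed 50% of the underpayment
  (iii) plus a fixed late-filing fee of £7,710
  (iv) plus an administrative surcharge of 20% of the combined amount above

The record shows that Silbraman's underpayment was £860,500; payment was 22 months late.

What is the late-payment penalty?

Accrued rate: 4% × 22 = 88%, capped at 50% → 50%
Failure-to-pay penalty: 50% of £860,500 = £430,250
Penalty before surcharge: £430,250 + £7,710 = £437,960
Administrative surcharge: 20% of £437,960 = £87,592
Total penalty: £437,960 + £87,592 = £525,552

£525,552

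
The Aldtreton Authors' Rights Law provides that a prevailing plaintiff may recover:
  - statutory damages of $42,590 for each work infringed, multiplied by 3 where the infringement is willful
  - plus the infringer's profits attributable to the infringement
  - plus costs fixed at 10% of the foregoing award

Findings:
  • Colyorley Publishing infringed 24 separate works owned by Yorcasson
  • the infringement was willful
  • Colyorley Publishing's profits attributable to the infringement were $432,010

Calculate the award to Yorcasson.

Statutory damages: 24 × $42,590 = $1,022,160
Trebled: 3 × $1,022,160 = $3,066,480
Combined award: $3,066,480 + $432,010 = $3,498,490
Costs: 10% of $3,498,490 = $349,849
Award plus costs: $3,498,490 + $349,849 = $3,848,339

Award: $3,848,339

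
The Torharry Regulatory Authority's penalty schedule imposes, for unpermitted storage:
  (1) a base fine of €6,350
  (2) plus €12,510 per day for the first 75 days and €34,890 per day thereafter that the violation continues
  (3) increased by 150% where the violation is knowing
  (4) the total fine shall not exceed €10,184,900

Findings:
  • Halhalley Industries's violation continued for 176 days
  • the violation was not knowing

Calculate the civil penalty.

First 75 days: 75 × €12,510 = €938,250
Remaining days: (176 − 75) × €34,890 = €3,523,890
Per-day component: €938,250 + €3,523,890 = €4,462,140
Base plus per-day: €6,350 + €4,462,140 = €4,468,490
The violation was not knowing: no 150% increase.
Cap at €10,184,900: €4,468,490 is within the cap, no reduction.

€4,468,490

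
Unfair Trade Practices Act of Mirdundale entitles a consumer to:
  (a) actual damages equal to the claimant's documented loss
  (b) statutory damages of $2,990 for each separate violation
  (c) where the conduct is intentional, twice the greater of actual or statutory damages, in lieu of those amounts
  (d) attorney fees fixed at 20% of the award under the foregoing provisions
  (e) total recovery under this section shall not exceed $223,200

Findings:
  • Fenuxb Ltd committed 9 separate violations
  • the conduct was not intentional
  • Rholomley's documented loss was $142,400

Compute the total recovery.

Total recovery: $203,172

Statutory damages: 9 × $2,990 = $26,910
Conduct not intentional: the in-lieu enhancement does not apply.
Actual plus statutory damages: $142,400 + $26,910 = $169,310
Attorney fees: 20% of $169,310 = $33,862
Total before cap: $169,310 + $33,862 = $203,172
Cap at $223,200: $203,172 is within the cap, no reduction.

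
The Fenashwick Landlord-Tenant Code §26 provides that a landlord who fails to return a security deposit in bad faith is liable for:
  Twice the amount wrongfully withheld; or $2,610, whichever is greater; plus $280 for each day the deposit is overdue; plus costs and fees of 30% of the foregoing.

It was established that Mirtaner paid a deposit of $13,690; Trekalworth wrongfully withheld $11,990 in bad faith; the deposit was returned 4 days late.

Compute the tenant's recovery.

Doubled: 2 × $11,990 = $23,980
Minimum $2,610: $23,980 meets the minimum, no increase.
Late-return penalty: 4 × $280 = $1,120
Damages plus late penalty: $23,980 + $1,120 = $25,100
Costs and fees: 30% of $25,100 = $7,530
Total recovery: $25,100 + $7,530 = $32,630

Recovery: $32,630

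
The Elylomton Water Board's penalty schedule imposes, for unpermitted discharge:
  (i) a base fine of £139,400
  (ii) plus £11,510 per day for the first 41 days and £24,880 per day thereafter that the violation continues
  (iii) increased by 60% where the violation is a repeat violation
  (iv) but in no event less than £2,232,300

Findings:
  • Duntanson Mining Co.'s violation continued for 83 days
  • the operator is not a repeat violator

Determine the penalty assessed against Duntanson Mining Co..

£2,232,300

First 41 days: 41 × £11,510 = £471,910
Remaining days: (83 − 41) × £24,880 = £1,044,960
Per-day component: £471,910 + £1,044,960 = £1,516,870
Base plus per-day: £139,400 + £1,516,870 = £1,656,270
The operator is not a repeat violator: no 60% increase.
Minimum £2,232,300: £1,656,270 is below the minimum → £2,232,300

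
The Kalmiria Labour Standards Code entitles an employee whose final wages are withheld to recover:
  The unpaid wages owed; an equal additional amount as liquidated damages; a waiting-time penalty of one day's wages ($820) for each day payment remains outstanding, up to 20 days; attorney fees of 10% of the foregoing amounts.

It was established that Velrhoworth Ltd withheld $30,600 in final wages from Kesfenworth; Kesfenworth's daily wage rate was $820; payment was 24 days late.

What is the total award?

Liquidated damages (equal amount): $30,600
Penalty days: min(24, 20) = 20
Waiting-time penalty: 20 × $820 = $16,400
Subtotal: $30,600 + $30,600 + $16,400 = $77,600
Attorney fees: 10% of $77,600 = $7,760
Total award: $77,600 + $7,760 = $85,360

Total award: $85,360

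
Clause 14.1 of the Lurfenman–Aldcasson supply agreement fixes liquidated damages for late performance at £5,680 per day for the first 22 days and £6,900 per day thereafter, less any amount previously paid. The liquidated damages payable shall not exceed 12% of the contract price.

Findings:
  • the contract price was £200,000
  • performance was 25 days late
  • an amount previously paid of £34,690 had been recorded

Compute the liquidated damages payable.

First 22 days: 22 × £5,680 = £124,960
Remaining days: (25 − 22) × £6,900 = £20,700
Accrued per-day damages: £124,960 + £20,700 = £145,660
Less amount previously paid: £145,660 − £34,690 = £110,970
Cap: 12% of £200,000 = £24,000
Cap at £24,000: £110,970 exceeds the cap → £24,000

£24,000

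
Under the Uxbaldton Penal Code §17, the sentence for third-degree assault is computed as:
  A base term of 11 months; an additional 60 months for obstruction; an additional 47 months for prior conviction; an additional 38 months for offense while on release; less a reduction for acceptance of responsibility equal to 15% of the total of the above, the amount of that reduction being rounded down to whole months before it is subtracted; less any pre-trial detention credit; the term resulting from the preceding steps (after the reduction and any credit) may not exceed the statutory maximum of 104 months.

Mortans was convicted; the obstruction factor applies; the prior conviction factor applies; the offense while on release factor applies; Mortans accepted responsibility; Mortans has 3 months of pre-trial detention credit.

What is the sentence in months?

Obstruction enhancement: +60 months
Prior conviction enhancement: +47 months
Offense while on release enhancement: +38 months
Adjusted term: 11 months + 60 months + 47 months + 38 months = 156 months
Acceptance of responsibility reduction: 15% of 156 months = 23 months (rounded down)
After reduction: 156 − 23 = 133 months
Less pre-trial detention credit: 133 months − 3 months = 130 months
Cap at 104 months: 130 months exceeds the cap → 104 months

104 months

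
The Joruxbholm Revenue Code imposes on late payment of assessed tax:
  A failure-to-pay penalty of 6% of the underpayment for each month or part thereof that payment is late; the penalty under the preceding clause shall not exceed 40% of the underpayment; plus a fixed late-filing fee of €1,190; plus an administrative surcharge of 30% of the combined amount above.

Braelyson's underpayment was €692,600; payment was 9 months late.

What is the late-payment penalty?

€361,699

Accrued rate: 6% × 9 = 54%, capped at 40% → 40%
Failure-to-pay penalty: 40% of €692,600 = €277,040
Penalty before surcharge: €277,040 + €1,190 = €278,230
Administrative surcharge: 30% of €278,230 = €83,469
Total penalty: €278,230 + €83,469 = €361,699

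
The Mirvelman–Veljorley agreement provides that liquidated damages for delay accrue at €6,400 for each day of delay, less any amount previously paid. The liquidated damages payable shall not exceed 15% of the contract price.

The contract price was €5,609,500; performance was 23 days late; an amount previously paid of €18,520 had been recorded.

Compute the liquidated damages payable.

€128,680

Per-day damages: 23 × €6,400 = €147,200
Less amount previously paid: €147,200 − €18,520 = €128,680
Cap: 15% of €5,609,500 = €841,425
Cap at €841,425: €128,680 is within the cap, no reduction.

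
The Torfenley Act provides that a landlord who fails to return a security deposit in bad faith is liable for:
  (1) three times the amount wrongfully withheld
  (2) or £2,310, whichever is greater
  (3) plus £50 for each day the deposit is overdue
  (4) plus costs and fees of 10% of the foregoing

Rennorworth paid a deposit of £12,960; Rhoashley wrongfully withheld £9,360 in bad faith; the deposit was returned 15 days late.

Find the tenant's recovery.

Trebled: 3 × £9,360 = £28,080
Minimum £2,310: £28,080 meets the minimum, no increase.
Late-return penalty: 15 × £50 = £750
Damages plus late penalty: £28,080 + £750 = £28,830
Costs and fees: 10% of £28,830 = £2,883
Total recovery: £28,830 + £2,883 = £31,713

£31,713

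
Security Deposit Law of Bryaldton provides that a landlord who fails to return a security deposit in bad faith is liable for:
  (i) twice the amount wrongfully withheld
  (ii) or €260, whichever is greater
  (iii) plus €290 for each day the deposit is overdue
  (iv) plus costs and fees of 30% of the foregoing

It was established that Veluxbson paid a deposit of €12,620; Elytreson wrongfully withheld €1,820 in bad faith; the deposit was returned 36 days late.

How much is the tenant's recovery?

Recovery: €18,304

Doubled: 2 × €1,820 = €3,640
Minimum €260: €3,640 meets the minimum, no increase.
Late-return penalty: 36 × €290 = €10,440
Damages plus late penalty: €3,640 + €10,440 = €14,080
Costs and fees: 30% of €14,080 = €4,224
Total recovery: €14,080 + €4,224 = €18,304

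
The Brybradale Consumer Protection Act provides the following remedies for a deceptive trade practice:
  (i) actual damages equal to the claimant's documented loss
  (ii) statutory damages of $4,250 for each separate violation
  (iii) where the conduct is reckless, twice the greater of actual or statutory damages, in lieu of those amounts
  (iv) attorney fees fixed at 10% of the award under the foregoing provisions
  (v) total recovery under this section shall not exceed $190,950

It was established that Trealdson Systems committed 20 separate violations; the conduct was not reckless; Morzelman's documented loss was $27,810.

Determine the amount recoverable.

Statutory damages: 20 × $4,250 = $85,000
Conduct not reckless: the in-lieu enhancement does not apply.
Actual plus statutory damages: $27,810 + $85,000 = $112,810
Attorney fees: 10% of $112,810 = $11,281
Total before cap: $112,810 + $11,281 = $124,091
Cap at $190,950: $124,091 is within the cap, no reduction.

$124,091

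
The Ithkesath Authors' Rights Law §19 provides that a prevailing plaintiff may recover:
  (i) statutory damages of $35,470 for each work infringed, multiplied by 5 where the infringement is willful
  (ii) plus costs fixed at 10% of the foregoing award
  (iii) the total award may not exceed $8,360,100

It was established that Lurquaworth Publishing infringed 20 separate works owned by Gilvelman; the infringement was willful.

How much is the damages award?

Statutory damages: 20 × $35,470 = $709,400
Multiplied by 5: 5 × $709,400 = $3,547,000
Costs: 10% of $3,547,000 = $354,700
Award plus costs: $3,547,000 + $354,700 = $3,901,700
Cap at $8,360,100: $3,901,700 is within the cap, no reduction.

$3,901,700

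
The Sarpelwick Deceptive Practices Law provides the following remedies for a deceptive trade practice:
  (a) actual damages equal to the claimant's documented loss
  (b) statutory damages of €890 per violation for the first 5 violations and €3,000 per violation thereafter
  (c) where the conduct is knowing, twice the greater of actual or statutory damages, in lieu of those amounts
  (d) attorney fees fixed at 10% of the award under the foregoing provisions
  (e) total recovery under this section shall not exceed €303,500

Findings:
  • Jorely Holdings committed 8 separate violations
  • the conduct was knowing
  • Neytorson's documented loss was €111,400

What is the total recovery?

€245,080

First 5 violations: 5 × €890 = €4,450
Remaining violations: (8 − 5) × €3,000 = €9,000
Statutory damages: €4,450 + €9,000 = €13,450
Greater of actual damages (€111,400) or statutory damages (€13,450): €111,400
Doubled: 2 × €111,400 = €222,800
Attorney fees: 10% of €222,800 = €22,280
Total before cap: €222,800 + €22,280 = €245,080
Cap at €303,500: €245,080 is within the cap, no reduction.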